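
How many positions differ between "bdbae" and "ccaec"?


Comparing "bdbae" and "ccaec" position by position:
  Position 0: 'b' vs 'c' => DIFFER
  Position 1: 'd' vs 'c' => DIFFER
  Position 2: 'b' vs 'a' => DIFFER
  Position 3: 'a' vs 'e' => DIFFER
  Position 4: 'e' vs 'c' => DIFFER
Positions that differ: 5

5


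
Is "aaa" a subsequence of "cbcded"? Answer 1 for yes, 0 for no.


Check if "aaa" is a subsequence of "cbcded"
Greedy scan:
  Position 0 ('c'): no match needed
  Position 1 ('b'): no match needed
  Position 2 ('c'): no match needed
  Position 3 ('d'): no match needed
  Position 4 ('e'): no match needed
  Position 5 ('d'): no match needed
Only matched 0/3 characters => not a subsequence

0


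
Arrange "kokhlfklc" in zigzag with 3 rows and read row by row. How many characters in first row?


Zigzag "kokhlfklc" into 3 rows:
Placing characters:
  'k' => row 0
  'o' => row 1
  'k' => row 2
  'h' => row 1
  'l' => row 0
  'f' => row 1
  'k' => row 2
  'l' => row 1
  'c' => row 0
Rows:
  Row 0: "klc"
  Row 1: "ohfl"
  Row 2: "kk"
First row length: 3

3


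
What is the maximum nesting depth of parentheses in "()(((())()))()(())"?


Input: "()(((())()))()(())"
Tracking depth:
  Position 0 '(': depth becomes 1
  Position 1 ')': depth becomes 0
  Position 2 '(': depth becomes 1
  Position 3 '(': depth becomes 2
  Position 4 '(': depth becomes 3
  Position 5 '(': depth becomes 4
  Position 6 ')': depth becomes 3
  Position 7 ')': depth becomes 2
  Position 8 '(': depth becomes 3
  Position 9 ')': depth becomes 2
  Position 10 ')': depth becomes 1
  Position 11 ')': depth becomes 0
  Position 12 '(': depth becomes 1
  Position 13 ')': depth becomes 0
  Position 14 '(': depth becomes 1
  Position 15 '(': depth becomes 2
  Position 16 ')': depth becomes 1
  Position 17 ')': depth becomes 0
Maximum depth reached: 4

4


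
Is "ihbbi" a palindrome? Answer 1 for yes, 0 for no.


Input: ihbbi
Reversed: ibbhi
  Compare pos 0 ('i') with pos 4 ('i'): match
  Compare pos 1 ('h') with pos 3 ('b'): MISMATCH
Result: not a palindrome

0


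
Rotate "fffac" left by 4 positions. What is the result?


Input: "fffac", rotate left by 4
First 4 characters: "fffa"
Remaining characters: "c"
Concatenate remaining + first: "c" + "fffa" = "cfffa"

cfffa


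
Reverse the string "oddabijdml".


Input: oddabijdml
Reading characters right to left:
  Position 9: 'l'
  Position 8: 'm'
  Position 7: 'd'
  Position 6: 'j'
  Position 5: 'i'
  Position 4: 'b'
  Position 3: 'a'
  Position 2: 'd'
  Position 1: 'd'
  Position 0: 'o'
Reversed: lmdjibaddo

lmdjibaddo


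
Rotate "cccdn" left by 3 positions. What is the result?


Input: "cccdn", rotate left by 3
First 3 characters: "ccc"
Remaining characters: "dn"
Concatenate remaining + first: "dn" + "ccc" = "dnccc"

dnccc


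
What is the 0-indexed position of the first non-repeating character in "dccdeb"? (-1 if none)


Input: dccdeb
Character frequencies:
  'b': 1
  'c': 2
  'd': 2
  'e': 1
Scanning left to right for freq == 1:
  Position 0 ('d'): freq=2, skip
  Position 1 ('c'): freq=2, skip
  Position 2 ('c'): freq=2, skip
  Position 3 ('d'): freq=2, skip
  Position 4 ('e'): unique! => answer = 4

4


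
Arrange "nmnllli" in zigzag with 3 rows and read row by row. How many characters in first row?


Zigzag "nmnllli" into 3 rows:
Placing characters:
  'n' => row 0
  'm' => row 1
  'n' => row 2
  'l' => row 1
  'l' => row 0
  'l' => row 1
  'i' => row 2
Rows:
  Row 0: "nl"
  Row 1: "mll"
  Row 2: "ni"
First row length: 2

2


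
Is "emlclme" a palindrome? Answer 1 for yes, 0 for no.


Input: emlclme
Reversed: emlclme
  Compare pos 0 ('e') with pos 6 ('e'): match
  Compare pos 1 ('m') with pos 5 ('m'): match
  Compare pos 2 ('l') with pos 4 ('l'): match
Result: palindrome

1


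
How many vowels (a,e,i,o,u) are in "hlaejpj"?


Input: hlaejpj
Checking each character:
  'h' at position 0: consonant
  'l' at position 1: consonant
  'a' at position 2: vowel (running total: 1)
  'e' at position 3: vowel (running total: 2)
  'j' at position 4: consonant
  'p' at position 5: consonant
  'j' at position 6: consonant
Total vowels: 2

2


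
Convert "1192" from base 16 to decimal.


Input: "1192" in base 16
Positional expansion:
  Digit '1' (value 1) x 16^3 = 4096
  Digit '1' (value 1) x 16^2 = 256
  Digit '9' (value 9) x 16^1 = 144
  Digit '2' (value 2) x 16^0 = 2
Sum = 4498

4498


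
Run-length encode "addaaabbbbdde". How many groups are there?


Input: addaaabbbbdde
Scanning for consecutive runs:
  Group 1: 'a' x 1 (positions 0-0)
  Group 2: 'd' x 2 (positions 1-2)
  Group 3: 'a' x 3 (positions 3-5)
  Group 4: 'b' x 4 (positions 6-9)
  Group 5: 'd' x 2 (positions 10-11)
  Group 6: 'e' x 1 (positions 12-12)
Total groups: 6

6


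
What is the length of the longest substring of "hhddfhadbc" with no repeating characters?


Input: "hhddfhadbc"
Sliding window (track last position of each char):
  Position 0 ('h'): window [0,0] length 1 -- new best
  Position 1 ('h'): repeat (last at 0), move window start to 1
  Position 1 ('h'): window [1,1] length 1
  Position 2 ('d'): window [1,2] length 2 -- new best
  Position 3 ('d'): repeat (last at 2), move window start to 3
  Position 3 ('d'): window [3,3] length 1
  Position 4 ('f'): window [3,4] length 2
  Position 5 ('h'): window [3,5] length 3 -- new best
  Position 6 ('a'): window [3,6] length 4 -- new best
  Position 7 ('d'): repeat (last at 3), move window start to 4
  Position 7 ('d'): window [4,7] length 4
  Position 8 ('b'): window [4,8] length 5 -- new best
  Position 9 ('c'): window [4,9] length 6 -- new best
Longest substring with no repeats: "fhadbc" with length 6

6


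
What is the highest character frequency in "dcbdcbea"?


Input: dcbdcbea
Character counts:
  'a': 1
  'b': 2
  'c': 2
  'd': 2
  'e': 1
Maximum frequency: 2

2


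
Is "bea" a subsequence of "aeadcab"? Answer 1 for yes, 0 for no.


Check if "bea" is a subsequence of "aeadcab"
Greedy scan:
  Position 0 ('a'): no match needed
  Position 1 ('e'): no match needed
  Position 2 ('a'): no match needed
  Position 3 ('d'): no match needed
  Position 4 ('c'): no match needed
  Position 5 ('a'): no match needed
  Position 6 ('b'): matches sub[0] = 'b'
Only matched 1/3 characters => not a subsequence

0


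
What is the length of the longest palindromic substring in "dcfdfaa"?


Input: "dcfdfaa"
Checking substrings for palindromes:
  [2:5] "fdf" (len 3) => palindrome
  [5:7] "aa" (len 2) => palindrome
Longest palindromic substring: "fdf" with length 3

3


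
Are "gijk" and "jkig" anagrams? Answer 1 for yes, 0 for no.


Strings: "gijk", "jkig"
Sorted first:  gijk
Sorted second: gijk
Sorted forms match => anagrams

1


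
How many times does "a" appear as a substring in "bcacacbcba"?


Searching for "a" in "bcacacbcba"
Scanning each position:
  Position 0: "b" => no
  Position 1: "c" => no
  Position 2: "a" => MATCH
  Position 3: "c" => no
  Position 4: "a" => MATCH
  Position 5: "c" => no
  Position 6: "b" => no
  Position 7: "c" => no
  Position 8: "b" => no
  Position 9: "a" => MATCH
Total occurrences: 3

3


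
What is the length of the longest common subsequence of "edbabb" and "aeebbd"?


LCS of "edbabb" and "aeebbd"
DP table:
           a    e    e    b    b    d
      0    0    0    0    0    0    0
  e   0    0    1    1    1    1    1
  d   0    0    1    1    1    1    2
  b   0    0    1    1    2    2    2
  a   0    1    1    1    2    2    2
  b   0    1    1    1    2    3    3
  b   0    1    1    1    2    3    3
LCS length = dp[6][6] = 3

3


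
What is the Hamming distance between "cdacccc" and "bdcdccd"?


Comparing "cdacccc" and "bdcdccd" position by position:
  Position 0: 'c' vs 'b' => differ
  Position 1: 'd' vs 'd' => same
  Position 2: 'a' vs 'c' => differ
  Position 3: 'c' vs 'd' => differ
  Position 4: 'c' vs 'c' => same
  Position 5: 'c' vs 'c' => same
  Position 6: 'c' vs 'd' => differ
Total differences (Hamming distance): 4

4


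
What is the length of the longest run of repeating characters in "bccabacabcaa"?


Input: "bccabacabcaa"
Scanning for longest run:
  Position 1 ('c'): new char, reset run to 1
  Position 2 ('c'): continues run of 'c', length=2
  Position 3 ('a'): new char, reset run to 1
  Position 4 ('b'): new char, reset run to 1
  Position 5 ('a'): new char, reset run to 1
  Position 6 ('c'): new char, reset run to 1
  Position 7 ('a'): new char, reset run to 1
  Position 8 ('b'): new char, reset run to 1
  Position 9 ('c'): new char, reset run to 1
  Position 10 ('a'): new char, reset run to 1
  Position 11 ('a'): continues run of 'a', length=2
Longest run: 'c' with length 2

2


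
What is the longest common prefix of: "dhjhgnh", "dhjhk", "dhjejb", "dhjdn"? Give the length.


Words: dhjhgnh, dhjhk, dhjejb, dhjdn
  Position 0: all 'd' => match
  Position 1: all 'h' => match
  Position 2: all 'j' => match
  Position 3: ('h', 'h', 'e', 'd') => mismatch, stop
LCP = "dhj" (length 3)

3


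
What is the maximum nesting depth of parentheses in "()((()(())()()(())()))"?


Input: "()((()(())()()(())()))"
Tracking depth:
  Position 0 '(': depth becomes 1
  Position 1 ')': depth becomes 0
  Position 2 '(': depth becomes 1
  Position 3 '(': depth becomes 2
  Position 4 '(': depth becomes 3
  Position 5 ')': depth becomes 2
  Position 6 '(': depth becomes 3
  Position 7 '(': depth becomes 4
  Position 8 ')': depth becomes 3
  Position 9 ')': depth becomes 2
  Position 10 '(': depth becomes 3
  Position 11 ')': depth becomes 2
  Position 12 '(': depth becomes 3
  Position 13 ')': depth becomes 2
  Position 14 '(': depth becomes 3
  Position 15 '(': depth becomes 4
  Position 16 ')': depth becomes 3
  Position 17 ')': depth becomes 2
  Position 18 '(': depth becomes 3
  Position 19 ')': depth becomes 2
  Position 20 ')': depth becomes 1
  Position 21 ')': depth becomes 0
Maximum depth reached: 4

4


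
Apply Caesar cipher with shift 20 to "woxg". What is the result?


Caesar cipher: shift "woxg" by 20
  'w' (pos 22) + 20 = pos 16 = 'q'
  'o' (pos 14) + 20 = pos 8 = 'i'
  'x' (pos 23) + 20 = pos 17 = 'r'
  'g' (pos 6) + 20 = pos 0 = 'a'
Result: qira

qira


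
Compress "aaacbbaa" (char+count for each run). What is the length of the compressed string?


Input: aaacbbaa
Runs:
  'a' x 3 => "a3"
  'c' x 1 => "c1"
  'b' x 2 => "b2"
  'a' x 2 => "a2"
Compressed: "a3c1b2a2"
Compressed length: 8

8


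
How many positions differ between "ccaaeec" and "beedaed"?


Comparing "ccaaeec" and "beedaed" position by position:
  Position 0: 'c' vs 'b' => DIFFER
  Position 1: 'c' vs 'e' => DIFFER
  Position 2: 'a' vs 'e' => DIFFER
  Position 3: 'a' vs 'd' => DIFFER
  Position 4: 'e' vs 'a' => DIFFER
  Position 5: 'e' vs 'e' => same
  Position 6: 'c' vs 'd' => DIFFER
Positions that differ: 6

6


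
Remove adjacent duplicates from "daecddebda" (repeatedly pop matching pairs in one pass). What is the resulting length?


Input: daecddebda
Stack-based adjacent duplicate removal:
  Read 'd': push. Stack: d
  Read 'a': push. Stack: da
  Read 'e': push. Stack: dae
  Read 'c': push. Stack: daec
  Read 'd': push. Stack: daecd
  Read 'd': matches stack top 'd' => pop. Stack: daec
  Read 'e': push. Stack: daece
  Read 'b': push. Stack: daeceb
  Read 'd': push. Stack: daecebd
  Read 'a': push. Stack: daecebda
Final stack: "daecebda" (length 8)

8


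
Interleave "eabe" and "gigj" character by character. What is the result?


Interleaving "eabe" and "gigj":
  Position 0: 'e' from first, 'g' from second => "eg"
  Position 1: 'a' from first, 'i' from second => "ai"
  Position 2: 'b' from first, 'g' from second => "bg"
  Position 3: 'e' from first, 'j' from second => "ej"
Result: egaibgej

egaibgej


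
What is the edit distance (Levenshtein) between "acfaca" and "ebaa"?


Computing edit distance: "acfaca" -> "ebaa"
DP table:
           e    b    a    a
      0    1    2    3    4
  a   1    1    2    2    3
  c   2    2    2    3    3
  f   3    3    3    3    4
  a   4    4    4    3    3
  c   5    5    5    4    4
  a   6    6    6    5    4
Edit distance = dp[6][4] = 4

4


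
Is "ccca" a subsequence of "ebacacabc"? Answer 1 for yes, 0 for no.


Check if "ccca" is a subsequence of "ebacacabc"
Greedy scan:
  Position 0 ('e'): no match needed
  Position 1 ('b'): no match needed
  Position 2 ('a'): no match needed
  Position 3 ('c'): matches sub[0] = 'c'
  Position 4 ('a'): no match needed
  Position 5 ('c'): matches sub[1] = 'c'
  Position 6 ('a'): no match needed
  Position 7 ('b'): no match needed
  Position 8 ('c'): matches sub[2] = 'c'
Only matched 3/4 characters => not a subsequence

0


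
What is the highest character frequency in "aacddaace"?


Input: aacddaace
Character counts:
  'a': 4
  'c': 2
  'd': 2
  'e': 1
Maximum frequency: 4

4


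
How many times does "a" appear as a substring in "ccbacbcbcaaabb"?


Searching for "a" in "ccbacbcbcaaabb"
Scanning each position:
  Position 0: "c" => no
  Position 1: "c" => no
  Position 2: "b" => no
  Position 3: "a" => MATCH
  Position 4: "c" => no
  Position 5: "b" => no
  Position 6: "c" => no
  Position 7: "b" => no
  Position 8: "c" => no
  Position 9: "a" => MATCH
  Position 10: "a" => MATCH
  Position 11: "a" => MATCH
  Position 12: "b" => no
  Position 13: "b" => no
Total occurrences: 4

4


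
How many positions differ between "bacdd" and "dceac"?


Comparing "bacdd" and "dceac" position by position:
  Position 0: 'b' vs 'd' => DIFFER
  Position 1: 'a' vs 'c' => DIFFER
  Position 2: 'c' vs 'e' => DIFFER
  Position 3: 'd' vs 'a' => DIFFER
  Position 4: 'd' vs 'c' => DIFFER
Positions that differ: 5

5


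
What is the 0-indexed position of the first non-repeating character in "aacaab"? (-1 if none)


Input: aacaab
Character frequencies:
  'a': 4
  'b': 1
  'c': 1
Scanning left to right for freq == 1:
  Position 0 ('a'): freq=4, skip
  Position 1 ('a'): freq=4, skip
  Position 2 ('c'): unique! => answer = 2

2


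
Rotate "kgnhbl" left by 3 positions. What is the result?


Input: "kgnhbl", rotate left by 3
First 3 characters: "kgn"
Remaining characters: "hbl"
Concatenate remaining + first: "hbl" + "kgn" = "hblkgn"

hblkgn


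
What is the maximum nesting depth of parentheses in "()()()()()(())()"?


Input: "()()()()()(())()"
Tracking depth:
  Position 0 '(': depth becomes 1
  Position 1 ')': depth becomes 0
  Position 2 '(': depth becomes 1
  Position 3 ')': depth becomes 0
  Position 4 '(': depth becomes 1
  Position 5 ')': depth becomes 0
  Position 6 '(': depth becomes 1
  Position 7 ')': depth becomes 0
  Position 8 '(': depth becomes 1
  Position 9 ')': depth becomes 0
  Position 10 '(': depth becomes 1
  Position 11 '(': depth becomes 2
  Position 12 ')': depth becomes 1
  Position 13 ')': depth becomes 0
  Position 14 '(': depth becomes 1
  Position 15 ')': depth becomes 0
Maximum depth reached: 2

2


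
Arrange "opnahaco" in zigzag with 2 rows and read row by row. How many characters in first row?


Zigzag "opnahaco" into 2 rows:
Placing characters:
  'o' => row 0
  'p' => row 1
  'n' => row 0
  'a' => row 1
  'h' => row 0
  'a' => row 1
  'c' => row 0
  'o' => row 1
Rows:
  Row 0: "onhc"
  Row 1: "paao"
First row length: 4

4


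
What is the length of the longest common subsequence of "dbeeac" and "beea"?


LCS of "dbeeac" and "beea"
DP table:
           b    e    e    a
      0    0    0    0    0
  d   0    0    0    0    0
  b   0    1    1    1    1
  e   0    1    2    2    2
  e   0    1    2    3    3
  a   0    1    2    3    4
  c   0    1    2    3    4
LCS length = dp[6][4] = 4

4


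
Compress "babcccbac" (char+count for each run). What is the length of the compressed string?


Input: babcccbac
Runs:
  'b' x 1 => "b1"
  'a' x 1 => "a1"
  'b' x 1 => "b1"
  'c' x 3 => "c3"
  'b' x 1 => "b1"
  'a' x 1 => "a1"
  'c' x 1 => "c1"
Compressed: "b1a1b1c3b1a1c1"
Compressed length: 14

14


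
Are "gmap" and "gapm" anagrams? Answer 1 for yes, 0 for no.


Strings: "gmap", "gapm"
Sorted first:  agmp
Sorted second: agmp
Sorted forms match => anagrams

1


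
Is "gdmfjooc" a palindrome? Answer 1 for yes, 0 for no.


Input: gdmfjooc
Reversed: coojfmdg
  Compare pos 0 ('g') with pos 7 ('c'): MISMATCH
  Compare pos 1 ('d') with pos 6 ('o'): MISMATCH
  Compare pos 2 ('m') with pos 5 ('o'): MISMATCH
  Compare pos 3 ('f') with pos 4 ('j'): MISMATCH
Result: not a palindrome

0


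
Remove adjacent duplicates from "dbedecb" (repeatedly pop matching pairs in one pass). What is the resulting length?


Input: dbedecb
Stack-based adjacent duplicate removal:
  Read 'd': push. Stack: d
  Read 'b': push. Stack: db
  Read 'e': push. Stack: dbe
  Read 'd': push. Stack: dbed
  Read 'e': push. Stack: dbede
  Read 'c': push. Stack: dbedec
  Read 'b': push. Stack: dbedecb
Final stack: "dbedecb" (length 7)

7


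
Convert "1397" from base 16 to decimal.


Input: "1397" in base 16
Positional expansion:
  Digit '1' (value 1) x 16^3 = 4096
  Digit '3' (value 3) x 16^2 = 768
  Digit '9' (value 9) x 16^1 = 144
  Digit '7' (value 7) x 16^0 = 7
Sum = 5015

5015


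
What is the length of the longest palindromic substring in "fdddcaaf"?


Input: "fdddcaaf"
Checking substrings for palindromes:
  [1:4] "ddd" (len 3) => palindrome
  [1:3] "dd" (len 2) => palindrome
  [2:4] "dd" (len 2) => palindrome
  [5:7] "aa" (len 2) => palindrome
Longest palindromic substring: "ddd" with length 3

3


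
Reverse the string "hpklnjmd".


Input: hpklnjmd
Reading characters right to left:
  Position 7: 'd'
  Position 6: 'm'
  Position 5: 'j'
  Position 4: 'n'
  Position 3: 'l'
  Position 2: 'k'
  Position 1: 'p'
  Position 0: 'h'
Reversed: dmjnlkph

dmjnlkph


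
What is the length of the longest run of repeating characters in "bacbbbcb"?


Input: "bacbbbcb"
Scanning for longest run:
  Position 1 ('a'): new char, reset run to 1
  Position 2 ('c'): new char, reset run to 1
  Position 3 ('b'): new char, reset run to 1
  Position 4 ('b'): continues run of 'b', length=2
  Position 5 ('b'): continues run of 'b', length=3
  Position 6 ('c'): new char, reset run to 1
  Position 7 ('b'): new char, reset run to 1
Longest run: 'b' with length 3

3


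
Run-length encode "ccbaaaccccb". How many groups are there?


Input: ccbaaaccccb
Scanning for consecutive runs:
  Group 1: 'c' x 2 (positions 0-1)
  Group 2: 'b' x 1 (positions 2-2)
  Group 3: 'a' x 3 (positions 3-5)
  Group 4: 'c' x 4 (positions 6-9)
  Group 5: 'b' x 1 (positions 10-10)
Total groups: 5

5


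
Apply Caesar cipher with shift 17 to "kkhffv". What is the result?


Caesar cipher: shift "kkhffv" by 17
  'k' (pos 10) + 17 = pos 1 = 'b'
  'k' (pos 10) + 17 = pos 1 = 'b'
  'h' (pos 7) + 17 = pos 24 = 'y'
  'f' (pos 5) + 17 = pos 22 = 'w'
  'f' (pos 5) + 17 = pos 22 = 'w'
  'v' (pos 21) + 17 = pos 12 = 'm'
Result: bbywwm

bbywwm


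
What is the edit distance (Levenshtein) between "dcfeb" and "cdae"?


Computing edit distance: "dcfeb" -> "cdae"
DP table:
           c    d    a    e
      0    1    2    3    4
  d   1    1    1    2    3
  c   2    1    2    2    3
  f   3    2    2    3    3
  e   4    3    3    3    3
  b   5    4    4    4    4
Edit distance = dp[5][4] = 4

4


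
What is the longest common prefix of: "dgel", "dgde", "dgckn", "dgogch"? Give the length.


Words: dgel, dgde, dgckn, dgogch
  Position 0: all 'd' => match
  Position 1: all 'g' => match
  Position 2: ('e', 'd', 'c', 'o') => mismatch, stop
LCP = "dg" (length 2)

2


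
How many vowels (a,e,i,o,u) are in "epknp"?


Input: epknp
Checking each character:
  'e' at position 0: vowel (running total: 1)
  'p' at position 1: consonant
  'k' at position 2: consonant
  'n' at position 3: consonant
  'p' at position 4: consonant
Total vowels: 1

1


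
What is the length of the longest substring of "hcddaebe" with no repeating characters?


Input: "hcddaebe"
Sliding window (track last position of each char):
  Position 0 ('h'): window [0,0] length 1 -- new best
  Position 1 ('c'): window [0,1] length 2 -- new best
  Position 2 ('d'): window [0,2] length 3 -- new best
  Position 3 ('d'): repeat (last at 2), move window start to 3
  Position 3 ('d'): window [3,3] length 1
  Position 4 ('a'): window [3,4] length 2
  Position 5 ('e'): window [3,5] length 3
  Position 6 ('b'): window [3,6] length 4 -- new best
  Position 7 ('e'): repeat (last at 5), move window start to 6
  Position 7 ('e'): window [6,7] length 2
Longest substring with no repeats: "daeb" with length 4

4


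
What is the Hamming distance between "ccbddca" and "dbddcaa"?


Comparing "ccbddca" and "dbddcaa" position by position:
  Position 0: 'c' vs 'd' => differ
  Position 1: 'c' vs 'b' => differ
  Position 2: 'b' vs 'd' => differ
  Position 3: 'd' vs 'd' => same
  Position 4: 'd' vs 'c' => differ
  Position 5: 'c' vs 'a' => differ
  Position 6: 'a' vs 'a' => same
Total differences (Hamming distance): 5

5


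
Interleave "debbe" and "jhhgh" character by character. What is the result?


Interleaving "debbe" and "jhhgh":
  Position 0: 'd' from first, 'j' from second => "dj"
  Position 1: 'e' from first, 'h' from second => "eh"
  Position 2: 'b' from first, 'h' from second => "bh"
  Position 3: 'b' from first, 'g' from second => "bg"
  Position 4: 'e' from first, 'h' from second => "eh"
Result: djehbhbgeh

djehbhbgeh


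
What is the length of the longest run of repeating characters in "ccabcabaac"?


Input: "ccabcabaac"
Scanning for longest run:
  Position 1 ('c'): continues run of 'c', length=2
  Position 2 ('a'): new char, reset run to 1
  Position 3 ('b'): new char, reset run to 1
  Position 4 ('c'): new char, reset run to 1
  Position 5 ('a'): new char, reset run to 1
  Position 6 ('b'): new char, reset run to 1
  Position 7 ('a'): new char, reset run to 1
  Position 8 ('a'): continues run of 'a', length=2
  Position 9 ('c'): new char, reset run to 1
Longest run: 'c' with length 2

2


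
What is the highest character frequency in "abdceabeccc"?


Input: abdceabeccc
Character counts:
  'a': 2
  'b': 2
  'c': 4
  'd': 1
  'e': 2
Maximum frequency: 4

4


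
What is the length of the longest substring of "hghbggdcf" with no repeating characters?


Input: "hghbggdcf"
Sliding window (track last position of each char):
  Position 0 ('h'): window [0,0] length 1 -- new best
  Position 1 ('g'): window [0,1] length 2 -- new best
  Position 2 ('h'): repeat (last at 0), move window start to 1
  Position 2 ('h'): window [1,2] length 2
  Position 3 ('b'): window [1,3] length 3 -- new best
  Position 4 ('g'): repeat (last at 1), move window start to 2
  Position 4 ('g'): window [2,4] length 3
  Position 5 ('g'): repeat (last at 4), move window start to 5
  Position 5 ('g'): window [5,5] length 1
  Position 6 ('d'): window [5,6] length 2
  Position 7 ('c'): window [5,7] length 3
  Position 8 ('f'): window [5,8] length 4 -- new best
Longest substring with no repeats: "gdcf" with length 4

4


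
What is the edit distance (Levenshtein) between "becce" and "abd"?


Computing edit distance: "becce" -> "abd"
DP table:
           a    b    d
      0    1    2    3
  b   1    1    1    2
  e   2    2    2    2
  c   3    3    3    3
  c   4    4    4    4
  e   5    5    5    5
Edit distance = dp[5][3] = 5

5


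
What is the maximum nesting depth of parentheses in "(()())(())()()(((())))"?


Input: "(()())(())()()(((())))"
Tracking depth:
  Position 0 '(': depth becomes 1
  Position 1 '(': depth becomes 2
  Position 2 ')': depth becomes 1
  Position 3 '(': depth becomes 2
  Position 4 ')': depth becomes 1
  Position 5 ')': depth becomes 0
  Position 6 '(': depth becomes 1
  Position 7 '(': depth becomes 2
  Position 8 ')': depth becomes 1
  Position 9 ')': depth becomes 0
  Position 10 '(': depth becomes 1
  Position 11 ')': depth becomes 0
  Position 12 '(': depth becomes 1
  Position 13 ')': depth becomes 0
  Position 14 '(': depth becomes 1
  Position 15 '(': depth becomes 2
  Position 16 '(': depth becomes 3
  Position 17 '(': depth becomes 4
  Position 18 ')': depth becomes 3
  Position 19 ')': depth becomes 2
  Position 20 ')': depth becomes 1
  Position 21 ')': depth becomes 0
Maximum depth reached: 4

4


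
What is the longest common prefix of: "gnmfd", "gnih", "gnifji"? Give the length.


Words: gnmfd, gnih, gnifji
  Position 0: all 'g' => match
  Position 1: all 'n' => match
  Position 2: ('m', 'i', 'i') => mismatch, stop
LCP = "gn" (length 2)

2


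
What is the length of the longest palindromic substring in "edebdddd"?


Input: "edebdddd"
Checking substrings for palindromes:
  [4:8] "dddd" (len 4) => palindrome
  [0:3] "ede" (len 3) => palindrome
  [4:7] "ddd" (len 3) => palindrome
  [5:8] "ddd" (len 3) => palindrome
  [4:6] "dd" (len 2) => palindrome
  [5:7] "dd" (len 2) => palindrome
Longest palindromic substring: "dddd" with length 4

4


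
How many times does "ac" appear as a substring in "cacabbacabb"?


Searching for "ac" in "cacabbacabb"
Scanning each position:
  Position 0: "ca" => no
  Position 1: "ac" => MATCH
  Position 2: "ca" => no
  Position 3: "ab" => no
  Position 4: "bb" => no
  Position 5: "ba" => no
  Position 6: "ac" => MATCH
  Position 7: "ca" => no
  Position 8: "ab" => no
  Position 9: "bb" => no
Total occurrences: 2

2


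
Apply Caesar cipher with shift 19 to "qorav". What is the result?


Caesar cipher: shift "qorav" by 19
  'q' (pos 16) + 19 = pos 9 = 'j'
  'o' (pos 14) + 19 = pos 7 = 'h'
  'r' (pos 17) + 19 = pos 10 = 'k'
  'a' (pos 0) + 19 = pos 19 = 't'
  'v' (pos 21) + 19 = pos 14 = 'o'
Result: jhkto

jhkto


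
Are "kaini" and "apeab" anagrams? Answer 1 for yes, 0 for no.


Strings: "kaini", "apeab"
Sorted first:  aiikn
Sorted second: aabep
Differ at position 1: 'i' vs 'a' => not anagrams

0


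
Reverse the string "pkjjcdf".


Input: pkjjcdf
Reading characters right to left:
  Position 6: 'f'
  Position 5: 'd'
  Position 4: 'c'
  Position 3: 'j'
  Position 2: 'j'
  Position 1: 'k'
  Position 0: 'p'
Reversed: fdcjjkp

fdcjjkp


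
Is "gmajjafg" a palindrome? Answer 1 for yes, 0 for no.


Input: gmajjafg
Reversed: gfajjamg
  Compare pos 0 ('g') with pos 7 ('g'): match
  Compare pos 1 ('m') with pos 6 ('f'): MISMATCH
  Compare pos 2 ('a') with pos 5 ('a'): match
  Compare pos 3 ('j') with pos 4 ('j'): match
Result: not a palindrome

0


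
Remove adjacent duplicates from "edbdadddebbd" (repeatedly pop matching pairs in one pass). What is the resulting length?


Input: edbdadddebbd
Stack-based adjacent duplicate removal:
  Read 'e': push. Stack: e
  Read 'd': push. Stack: ed
  Read 'b': push. Stack: edb
  Read 'd': push. Stack: edbd
  Read 'a': push. Stack: edbda
  Read 'd': push. Stack: edbdad
  Read 'd': matches stack top 'd' => pop. Stack: edbda
  Read 'd': push. Stack: edbdad
  Read 'e': push. Stack: edbdade
  Read 'b': push. Stack: edbdadeb
  Read 'b': matches stack top 'b' => pop. Stack: edbdade
  Read 'd': push. Stack: edbdaded
Final stack: "edbdaded" (length 8)

8


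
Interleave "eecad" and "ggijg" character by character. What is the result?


Interleaving "eecad" and "ggijg":
  Position 0: 'e' from first, 'g' from second => "eg"
  Position 1: 'e' from first, 'g' from second => "eg"
  Position 2: 'c' from first, 'i' from second => "ci"
  Position 3: 'a' from first, 'j' from second => "aj"
  Position 4: 'd' from first, 'g' from second => "dg"
Result: egegciajdg

egegciajdg


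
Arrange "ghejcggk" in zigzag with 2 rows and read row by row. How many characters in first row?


Zigzag "ghejcggk" into 2 rows:
Placing characters:
  'g' => row 0
  'h' => row 1
  'e' => row 0
  'j' => row 1
  'c' => row 0
  'g' => row 1
  'g' => row 0
  'k' => row 1
Rows:
  Row 0: "gecg"
  Row 1: "hjgk"
First row length: 4

4


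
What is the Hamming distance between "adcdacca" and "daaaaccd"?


Comparing "adcdacca" and "daaaaccd" position by position:
  Position 0: 'a' vs 'd' => differ
  Position 1: 'd' vs 'a' => differ
  Position 2: 'c' vs 'a' => differ
  Position 3: 'd' vs 'a' => differ
  Position 4: 'a' vs 'a' => same
  Position 5: 'c' vs 'c' => same
  Position 6: 'c' vs 'c' => same
  Position 7: 'a' vs 'd' => differ
Total differences (Hamming distance): 5

5


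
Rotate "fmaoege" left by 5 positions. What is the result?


Input: "fmaoege", rotate left by 5
First 5 characters: "fmaoe"
Remaining characters: "ge"
Concatenate remaining + first: "ge" + "fmaoe" = "gefmaoe"

gefmaoe


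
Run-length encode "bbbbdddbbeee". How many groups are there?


Input: bbbbdddbbeee
Scanning for consecutive runs:
  Group 1: 'b' x 4 (positions 0-3)
  Group 2: 'd' x 3 (positions 4-6)
  Group 3: 'b' x 2 (positions 7-8)
  Group 4: 'e' x 3 (positions 9-11)
Total groups: 4

4


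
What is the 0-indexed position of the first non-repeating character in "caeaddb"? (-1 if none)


Input: caeaddb
Character frequencies:
  'a': 2
  'b': 1
  'c': 1
  'd': 2
  'e': 1
Scanning left to right for freq == 1:
  Position 0 ('c'): unique! => answer = 0

0


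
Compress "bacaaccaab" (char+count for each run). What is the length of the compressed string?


Input: bacaaccaab
Runs:
  'b' x 1 => "b1"
  'a' x 1 => "a1"
  'c' x 1 => "c1"
  'a' x 2 => "a2"
  'c' x 2 => "c2"
  'a' x 2 => "a2"
  'b' x 1 => "b1"
Compressed: "b1a1c1a2c2a2b1"
Compressed length: 14

14


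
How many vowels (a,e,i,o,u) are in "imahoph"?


Input: imahoph
Checking each character:
  'i' at position 0: vowel (running total: 1)
  'm' at position 1: consonant
  'a' at position 2: vowel (running total: 2)
  'h' at position 3: consonant
  'o' at position 4: vowel (running total: 3)
  'p' at position 5: consonant
  'h' at position 6: consonant
Total vowels: 3

3


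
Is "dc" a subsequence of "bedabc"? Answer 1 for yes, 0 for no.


Check if "dc" is a subsequence of "bedabc"
Greedy scan:
  Position 0 ('b'): no match needed
  Position 1 ('e'): no match needed
  Position 2 ('d'): matches sub[0] = 'd'
  Position 3 ('a'): no match needed
  Position 4 ('b'): no match needed
  Position 5 ('c'): matches sub[1] = 'c'
All 2 characters matched => is a subsequence

1


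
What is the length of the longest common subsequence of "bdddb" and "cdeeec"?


LCS of "bdddb" and "cdeeec"
DP table:
           c    d    e    e    e    c
      0    0    0    0    0    0    0
  b   0    0    0    0    0    0    0
  d   0    0    1    1    1    1    1
  d   0    0    1    1    1    1    1
  d   0    0    1    1    1    1    1
  b   0    0    1    1    1    1    1
LCS length = dp[5][6] = 1

1


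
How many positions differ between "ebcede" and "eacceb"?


Comparing "ebcede" and "eacceb" position by position:
  Position 0: 'e' vs 'e' => same
  Position 1: 'b' vs 'a' => DIFFER
  Position 2: 'c' vs 'c' => same
  Position 3: 'e' vs 'c' => DIFFER
  Position 4: 'd' vs 'e' => DIFFER
  Position 5: 'e' vs 'b' => DIFFER
Positions that differ: 4

4


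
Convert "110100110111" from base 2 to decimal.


Input: "110100110111" in base 2
Positional expansion:
  Digit '1' (value 1) x 2^11 = 2048
  Digit '1' (value 1) x 2^10 = 1024
  Digit '0' (value 0) x 2^9 = 0
  Digit '1' (value 1) x 2^8 = 256
  Digit '0' (value 0) x 2^7 = 0
  Digit '0' (value 0) x 2^6 = 0
  Digit '1' (value 1) x 2^5 = 32
  Digit '1' (value 1) x 2^4 = 16
  Digit '0' (value 0) x 2^3 = 0
  Digit '1' (value 1) x 2^2 = 4
  Digit '1' (value 1) x 2^1 = 2
  Digit '1' (value 1) x 2^0 = 1
Sum = 3383

3383


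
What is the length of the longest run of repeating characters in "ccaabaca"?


Input: "ccaabaca"
Scanning for longest run:
  Position 1 ('c'): continues run of 'c', length=2
  Position 2 ('a'): new char, reset run to 1
  Position 3 ('a'): continues run of 'a', length=2
  Position 4 ('b'): new char, reset run to 1
  Position 5 ('a'): new char, reset run to 1
  Position 6 ('c'): new char, reset run to 1
  Position 7 ('a'): new char, reset run to 1
Longest run: 'c' with length 2

2


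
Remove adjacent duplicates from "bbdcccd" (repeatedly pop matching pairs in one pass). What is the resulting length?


Input: bbdcccd
Stack-based adjacent duplicate removal:
  Read 'b': push. Stack: b
  Read 'b': matches stack top 'b' => pop. Stack: (empty)
  Read 'd': push. Stack: d
  Read 'c': push. Stack: dc
  Read 'c': matches stack top 'c' => pop. Stack: d
  Read 'c': push. Stack: dc
  Read 'd': push. Stack: dcd
Final stack: "dcd" (length 3)

3


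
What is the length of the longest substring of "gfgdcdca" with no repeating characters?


Input: "gfgdcdca"
Sliding window (track last position of each char):
  Position 0 ('g'): window [0,0] length 1 -- new best
  Position 1 ('f'): window [0,1] length 2 -- new best
  Position 2 ('g'): repeat (last at 0), move window start to 1
  Position 2 ('g'): window [1,2] length 2
  Position 3 ('d'): window [1,3] length 3 -- new best
  Position 4 ('c'): window [1,4] length 4 -- new best
  Position 5 ('d'): repeat (last at 3), move window start to 4
  Position 5 ('d'): window [4,5] length 2
  Position 6 ('c'): repeat (last at 4), move window start to 5
  Position 6 ('c'): window [5,6] length 2
  Position 7 ('a'): window [5,7] length 3
Longest substring with no repeats: "fgdc" with length 4

4


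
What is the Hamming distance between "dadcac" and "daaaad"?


Comparing "dadcac" and "daaaad" position by position:
  Position 0: 'd' vs 'd' => same
  Position 1: 'a' vs 'a' => same
  Position 2: 'd' vs 'a' => differ
  Position 3: 'c' vs 'a' => differ
  Position 4: 'a' vs 'a' => same
  Position 5: 'c' vs 'd' => differ
Total differences (Hamming distance): 3

3


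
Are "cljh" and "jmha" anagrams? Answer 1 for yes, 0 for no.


Strings: "cljh", "jmha"
Sorted first:  chjl
Sorted second: ahjm
Differ at position 0: 'c' vs 'a' => not anagrams

0


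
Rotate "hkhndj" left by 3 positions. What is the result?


Input: "hkhndj", rotate left by 3
First 3 characters: "hkh"
Remaining characters: "ndj"
Concatenate remaining + first: "ndj" + "hkh" = "ndjhkh"

ndjhkh


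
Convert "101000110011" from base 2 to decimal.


Input: "101000110011" in base 2
Positional expansion:
  Digit '1' (value 1) x 2^11 = 2048
  Digit '0' (value 0) x 2^10 = 0
  Digit '1' (value 1) x 2^9 = 512
  Digit '0' (value 0) x 2^8 = 0
  Digit '0' (value 0) x 2^7 = 0
  Digit '0' (value 0) x 2^6 = 0
  Digit '1' (value 1) x 2^5 = 32
  Digit '1' (value 1) x 2^4 = 16
  Digit '0' (value 0) x 2^3 = 0
  Digit '0' (value 0) x 2^2 = 0
  Digit '1' (value 1) x 2^1 = 2
  Digit '1' (value 1) x 2^0 = 1
Sum = 2611

2611


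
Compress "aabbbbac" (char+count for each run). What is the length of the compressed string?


Input: aabbbbac
Runs:
  'a' x 2 => "a2"
  'b' x 4 => "b4"
  'a' x 1 => "a1"
  'c' x 1 => "c1"
Compressed: "a2b4a1c1"
Compressed length: 8

8


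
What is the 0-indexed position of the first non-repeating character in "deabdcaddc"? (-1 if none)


Input: deabdcaddc
Character frequencies:
  'a': 2
  'b': 1
  'c': 2
  'd': 4
  'e': 1
Scanning left to right for freq == 1:
  Position 0 ('d'): freq=4, skip
  Position 1 ('e'): unique! => answer = 1

1


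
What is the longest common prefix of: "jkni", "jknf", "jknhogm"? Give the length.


Words: jkni, jknf, jknhogm
  Position 0: all 'j' => match
  Position 1: all 'k' => match
  Position 2: all 'n' => match
  Position 3: ('i', 'f', 'h') => mismatch, stop
LCP = "jkn" (length 3)

3


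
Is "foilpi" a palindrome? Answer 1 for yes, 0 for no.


Input: foilpi
Reversed: ipliof
  Compare pos 0 ('f') with pos 5 ('i'): MISMATCH
  Compare pos 1 ('o') with pos 4 ('p'): MISMATCH
  Compare pos 2 ('i') with pos 3 ('l'): MISMATCH
Result: not a palindrome

0


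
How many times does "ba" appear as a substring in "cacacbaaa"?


Searching for "ba" in "cacacbaaa"
Scanning each position:
  Position 0: "ca" => no
  Position 1: "ac" => no
  Position 2: "ca" => no
  Position 3: "ac" => no
  Position 4: "cb" => no
  Position 5: "ba" => MATCH
  Position 6: "aa" => no
  Position 7: "aa" => no
Total occurrences: 1

1


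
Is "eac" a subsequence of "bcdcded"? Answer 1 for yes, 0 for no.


Check if "eac" is a subsequence of "bcdcded"
Greedy scan:
  Position 0 ('b'): no match needed
  Position 1 ('c'): no match needed
  Position 2 ('d'): no match needed
  Position 3 ('c'): no match needed
  Position 4 ('d'): no match needed
  Position 5 ('e'): matches sub[0] = 'e'
  Position 6 ('d'): no match needed
Only matched 1/3 characters => not a subsequence

0


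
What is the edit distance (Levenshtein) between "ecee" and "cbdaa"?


Computing edit distance: "ecee" -> "cbdaa"
DP table:
           c    b    d    a    a
      0    1    2    3    4    5
  e   1    1    2    3    4    5
  c   2    1    2    3    4    5
  e   3    2    2    3    4    5
  e   4    3    3    3    4    5
Edit distance = dp[4][5] = 5

5


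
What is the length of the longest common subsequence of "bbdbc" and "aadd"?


LCS of "bbdbc" and "aadd"
DP table:
           a    a    d    d
      0    0    0    0    0
  b   0    0    0    0    0
  b   0    0    0    0    0
  d   0    0    0    1    1
  b   0    0    0    1    1
  c   0    0    0    1    1
LCS length = dp[5][4] = 1

1


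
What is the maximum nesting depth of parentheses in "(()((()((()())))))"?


Input: "(()((()((()())))))"
Tracking depth:
  Position 0 '(': depth becomes 1
  Position 1 '(': depth becomes 2
  Position 2 ')': depth becomes 1
  Position 3 '(': depth becomes 2
  Position 4 '(': depth becomes 3
  Position 5 '(': depth becomes 4
  Position 6 ')': depth becomes 3
  Position 7 '(': depth becomes 4
  Position 8 '(': depth becomes 5
  Position 9 '(': depth becomes 6
  Position 10 ')': depth becomes 5
  Position 11 '(': depth becomes 6
  Position 12 ')': depth becomes 5
  Position 13 ')': depth becomes 4
  Position 14 ')': depth becomes 3
  Position 15 ')': depth becomes 2
  Position 16 ')': depth becomes 1
  Position 17 ')': depth becomes 0
Maximum depth reached: 6

6


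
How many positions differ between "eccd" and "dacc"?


Comparing "eccd" and "dacc" position by position:
  Position 0: 'e' vs 'd' => DIFFER
  Position 1: 'c' vs 'a' => DIFFER
  Position 2: 'c' vs 'c' => same
  Position 3: 'd' vs 'c' => DIFFER
Positions that differ: 3

3


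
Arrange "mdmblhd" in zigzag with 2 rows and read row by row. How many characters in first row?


Zigzag "mdmblhd" into 2 rows:
Placing characters:
  'm' => row 0
  'd' => row 1
  'm' => row 0
  'b' => row 1
  'l' => row 0
  'h' => row 1
  'd' => row 0
Rows:
  Row 0: "mmld"
  Row 1: "dbh"
First row length: 4

4


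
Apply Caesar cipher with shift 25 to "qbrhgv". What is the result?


Caesar cipher: shift "qbrhgv" by 25
  'q' (pos 16) + 25 = pos 15 = 'p'
  'b' (pos 1) + 25 = pos 0 = 'a'
  'r' (pos 17) + 25 = pos 16 = 'q'
  'h' (pos 7) + 25 = pos 6 = 'g'
  'g' (pos 6) + 25 = pos 5 = 'f'
  'v' (pos 21) + 25 = pos 20 = 'u'
Result: paqgfu

paqgfu


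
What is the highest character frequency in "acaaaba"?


Input: acaaaba
Character counts:
  'a': 5
  'b': 1
  'c': 1
Maximum frequency: 5

5


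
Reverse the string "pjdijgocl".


Input: pjdijgocl
Reading characters right to left:
  Position 8: 'l'
  Position 7: 'c'
  Position 6: 'o'
  Position 5: 'g'
  Position 4: 'j'
  Position 3: 'i'
  Position 2: 'd'
  Position 1: 'j'
  Position 0: 'p'
Reversed: lcogjidjp

lcogjidjp


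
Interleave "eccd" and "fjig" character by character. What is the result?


Interleaving "eccd" and "fjig":
  Position 0: 'e' from first, 'f' from second => "ef"
  Position 1: 'c' from first, 'j' from second => "cj"
  Position 2: 'c' from first, 'i' from second => "ci"
  Position 3: 'd' from first, 'g' from second => "dg"
Result: efcjcidg

efcjcidg


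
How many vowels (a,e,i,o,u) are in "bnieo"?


Input: bnieo
Checking each character:
  'b' at position 0: consonant
  'n' at position 1: consonant
  'i' at position 2: vowel (running total: 1)
  'e' at position 3: vowel (running total: 2)
  'o' at position 4: vowel (running total: 3)
Total vowels: 3

3


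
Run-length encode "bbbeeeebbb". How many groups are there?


Input: bbbeeeebbb
Scanning for consecutive runs:
  Group 1: 'b' x 3 (positions 0-2)
  Group 2: 'e' x 4 (positions 3-6)
  Group 3: 'b' x 3 (positions 7-9)
Total groups: 3

3
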